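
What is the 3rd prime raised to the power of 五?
Convert the 3rd prime (prime index) → 5 (decimal)
Convert 五 (Chinese numeral) → 5 (decimal)
Compute 5 ^ 5 = 3125
3125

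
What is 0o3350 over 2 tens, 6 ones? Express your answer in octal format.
Convert 0o3350 (octal) → 3×512 + 3×64 + 5×8 = 1768 (decimal)
Convert 2 tens, 6 ones (place-value notation) → 2×10 + 6 = 26 (decimal)
Compute 1768 ÷ 26 = 68
Convert 68 (decimal) → 68 = 1×64 + 4 → 0o104 (octal)
0o104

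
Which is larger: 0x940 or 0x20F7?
Convert 0x940 (hexadecimal) → 9×256 + 4×16 = 2368 (decimal)
Convert 0x20F7 (hexadecimal) → 2×4096 + 15×16 + 7 = 8439 (decimal)
Compare 2368 vs 8439: larger = 8439
8439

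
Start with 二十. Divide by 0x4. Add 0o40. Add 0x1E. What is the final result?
Convert 二十 (Chinese numeral) → 2×10 = 20 (decimal)
Start: 20
Convert 0x4 (hexadecimal) → 4 (decimal)
20 ÷ 4 = 5
Convert 0o40 (octal) → 4×8 = 32 (decimal)
5 + 32 = 37
Convert 0x1E (hexadecimal) → 1×16 + 14 = 30 (decimal)
37 + 30 = 67
67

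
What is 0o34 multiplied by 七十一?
Convert 0o34 (octal) → 3×8 + 4 = 28 (decimal)
Convert 七十一 (Chinese numeral) → 7×10 + 1 = 71 (decimal)
Compute 28 × 71 = 1988
1988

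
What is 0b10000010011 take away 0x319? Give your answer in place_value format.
Convert 0b10000010011 (binary) → 1024 + 16 + 2 + 1 = 1043 (decimal)
Convert 0x319 (hexadecimal) → 3×256 + 1×16 + 9 = 793 (decimal)
Compute 1043 - 793 = 250
Convert 250 (decimal) → 250 = 2×100 + 5×10 → 2 hundreds, 5 tens (place-value notation)
2 hundreds, 5 tens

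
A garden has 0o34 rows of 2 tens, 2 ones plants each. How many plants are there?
Convert 2 tens, 2 ones (place-value notation) → 2×10 + 2 = 22 (decimal)
Convert 0o34 (octal) → 3×8 + 4 = 28 (decimal)
Compute 22 × 28 = 616
616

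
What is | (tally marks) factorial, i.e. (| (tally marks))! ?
Convert | (tally marks) → 1 (decimal)
Compute 1! = 1
1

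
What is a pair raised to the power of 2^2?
Convert a pair (colloquial) → 2 (decimal)
Convert 2^2 (power) → 4 (decimal)
Compute 2 ^ 4 = 16
16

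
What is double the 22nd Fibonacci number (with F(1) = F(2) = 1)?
The 22nd Fibonacci number (with F(1) = F(2) = 1) = 17711
Compute 17711 × 2 = 35422
35422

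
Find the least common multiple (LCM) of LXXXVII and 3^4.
Convert LXXXVII (Roman numeral) → 50 + 10 + 10 + 10 + 5 + 1 + 1 = 87 (decimal)
Convert 3^4 (power) → 81 (decimal)
Compute lcm(87, 81) = 2349
2349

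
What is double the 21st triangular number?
The 21st triangular number = 21×22/2 = 231
Compute 231 × 2 = 462
462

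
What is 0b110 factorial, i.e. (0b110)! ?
Convert 0b110 (binary) → 4 + 2 = 6 (decimal)
Compute 6! = 720
720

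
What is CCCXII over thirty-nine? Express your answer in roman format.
Convert CCCXII (Roman numeral) → 100 + 100 + 100 + 10 + 1 + 1 = 312 (decimal)
Convert thirty-nine (English words) → 39 (decimal)
Compute 312 ÷ 39 = 8
Convert 8 (decimal) → 8 = 5 + 1 + 1 + 1 → VIII (Roman numeral)
VIII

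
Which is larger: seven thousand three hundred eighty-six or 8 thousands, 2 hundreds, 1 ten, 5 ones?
Convert seven thousand three hundred eighty-six (English words) → 7×1000 + 3×100 + 86 = 7386 (decimal)
Convert 8 thousands, 2 hundreds, 1 ten, 5 ones (place-value notation) → 8×1000 + 2×100 + 1×10 + 5 = 8215 (decimal)
Compare 7386 vs 8215: larger = 8215
8215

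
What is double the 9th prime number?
The 9th prime number = 23
Compute 23 × 2 = 46
46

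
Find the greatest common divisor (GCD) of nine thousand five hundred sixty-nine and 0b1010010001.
Convert nine thousand five hundred sixty-nine (English words) → 9×1000 + 5×100 + 69 = 9569 (decimal)
Convert 0b1010010001 (binary) → 512 + 128 + 16 + 1 = 657 (decimal)
Compute gcd(9569, 657) = 1
1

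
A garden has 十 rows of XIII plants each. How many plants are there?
Convert XIII (Roman numeral) → 10 + 1 + 1 + 1 = 13 (decimal)
Convert 十 (Chinese numeral) → 1×10 = 10 (decimal)
Compute 13 × 10 = 130
130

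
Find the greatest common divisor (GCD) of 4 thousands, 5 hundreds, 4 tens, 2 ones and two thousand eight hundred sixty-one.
Convert 4 thousands, 5 hundreds, 4 tens, 2 ones (place-value notation) → 4×1000 + 5×100 + 4×10 + 2 = 4542 (decimal)
Convert two thousand eight hundred sixty-one (English words) → 2×1000 + 8×100 + 61 = 2861 (decimal)
Compute gcd(4542, 2861) = 1
1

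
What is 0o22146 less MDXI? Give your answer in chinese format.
Convert 0o22146 (octal) → 2×4096 + 2×512 + 1×64 + 4×8 + 6 = 9318 (decimal)
Convert MDXI (Roman numeral) → 1000 + 500 + 10 + 1 = 1511 (decimal)
Compute 9318 - 1511 = 7807
Convert 7807 (decimal) → 7807 = 7×1000 + 8×100 + 7 → 七千八百零七 (Chinese numeral)
七千八百零七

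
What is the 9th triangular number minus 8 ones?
The 9th triangular number = 9×10/2 = 45
Convert 8 ones (place-value notation) → 8 (decimal)
Compute 45 - 8 = 37
37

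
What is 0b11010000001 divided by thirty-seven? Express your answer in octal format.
Convert 0b11010000001 (binary) → 1024 + 512 + 128 + 1 = 1665 (decimal)
Convert thirty-seven (English words) → 37 (decimal)
Compute 1665 ÷ 37 = 45
Convert 45 (decimal) → 45 = 5×8 + 5 → 0o55 (octal)
0o55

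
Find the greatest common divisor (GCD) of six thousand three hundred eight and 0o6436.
Convert six thousand three hundred eight (English words) → 6×1000 + 3×100 + 8 = 6308 (decimal)
Convert 0o6436 (octal) → 6×512 + 4×64 + 3×8 + 6 = 3358 (decimal)
Compute gcd(6308, 3358) = 2
2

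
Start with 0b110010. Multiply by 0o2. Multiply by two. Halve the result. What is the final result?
Convert 0b110010 (binary) → 32 + 16 + 2 = 50 (decimal)
Start: 50
Convert 0o2 (octal) → 2 (decimal)
50 × 2 = 100
Convert two (English words) → 2 (decimal)
100 × 2 = 200
200 ÷ 2 = 100
100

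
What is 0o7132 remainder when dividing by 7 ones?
Convert 0o7132 (octal) → 7×512 + 1×64 + 3×8 + 2 = 3674 (decimal)
Convert 7 ones (place-value notation) → 7 (decimal)
Compute 3674 mod 7 = 6
6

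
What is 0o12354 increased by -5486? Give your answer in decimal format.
Convert 0o12354 (octal) → 1×4096 + 2×512 + 3×64 + 5×8 + 4 = 5356 (decimal)
Compute 5356 + -5486 = -130
-130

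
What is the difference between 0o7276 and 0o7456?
Convert 0o7276 (octal) → 7×512 + 2×64 + 7×8 + 6 = 3774 (decimal)
Convert 0o7456 (octal) → 7×512 + 4×64 + 5×8 + 6 = 3886 (decimal)
Difference: |3774 - 3886| = 112
112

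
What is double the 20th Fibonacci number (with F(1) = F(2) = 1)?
The 20th Fibonacci number (with F(1) = F(2) = 1) = 6765
Compute 6765 × 2 = 13530
13530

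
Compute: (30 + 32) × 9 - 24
Parentheses first: 30 + 32 = 62
Multiply: 62 × 9 = 558
Subtract: 558 - 24 = 534
534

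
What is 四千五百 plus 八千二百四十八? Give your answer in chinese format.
Convert 四千五百 (Chinese numeral) → 4×1000 + 5×100 = 4500 (decimal)
Convert 八千二百四十八 (Chinese numeral) → 8×1000 + 2×100 + 4×10 + 8 = 8248 (decimal)
Compute 4500 + 8248 = 12748
Convert 12748 (decimal) → 12748 = 1×10000 + 2×1000 + 7×100 + 4×10 + 8 → 一万二千七百四十八 (Chinese numeral)
一万二千七百四十八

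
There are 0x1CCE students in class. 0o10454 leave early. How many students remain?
Convert 0x1CCE (hexadecimal) → 1×4096 + 12×256 + 12×16 + 14 = 7374 (decimal)
Convert 0o10454 (octal) → 1×4096 + 4×64 + 5×8 + 4 = 4396 (decimal)
Compute 7374 - 4396 = 2978
2978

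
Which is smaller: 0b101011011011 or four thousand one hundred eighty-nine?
Convert 0b101011011011 (binary) → 2048 + 512 + 128 + 64 + 16 + 8 + 2 + 1 = 2779 (decimal)
Convert four thousand one hundred eighty-nine (English words) → 4×1000 + 1×100 + 89 = 4189 (decimal)
Compare 2779 vs 4189: smaller = 2779
2779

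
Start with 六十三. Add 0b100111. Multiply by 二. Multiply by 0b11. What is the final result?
Convert 六十三 (Chinese numeral) → 6×10 + 3 = 63 (decimal)
Start: 63
Convert 0b100111 (binary) → 32 + 4 + 2 + 1 = 39 (decimal)
63 + 39 = 102
Convert 二 (Chinese numeral) → 2 (decimal)
102 × 2 = 204
Convert 0b11 (binary) → 2 + 1 = 3 (decimal)
204 × 3 = 612
612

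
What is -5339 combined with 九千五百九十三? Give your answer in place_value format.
Convert 九千五百九十三 (Chinese numeral) → 9×1000 + 5×100 + 9×10 + 3 = 9593 (decimal)
Compute -5339 + 9593 = 4254
Convert 4254 (decimal) → 4254 = 4×1000 + 2×100 + 5×10 + 4 → 4 thousands, 2 hundreds, 5 tens, 4 ones (place-value notation)
4 thousands, 2 hundreds, 5 tens, 4 ones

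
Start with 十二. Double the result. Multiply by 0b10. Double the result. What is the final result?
Convert 十二 (Chinese numeral) → 1×10 + 2 = 12 (decimal)
Start: 12
12 × 2 = 24
Convert 0b10 (binary) → 2 (decimal)
24 × 2 = 48
48 × 2 = 96
96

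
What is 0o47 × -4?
Convert 0o47 (octal) → 4×8 + 7 = 39 (decimal)
Compute 39 × -4 = -156
-156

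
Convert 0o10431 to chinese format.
Convert 0o10431 (octal) → 1×4096 + 4×64 + 3×8 + 1 = 4377 (decimal)
Convert 4377 (decimal) → 4377 = 4×1000 + 3×100 + 7×10 + 7 → 四千三百七十七 (Chinese numeral)
四千三百七十七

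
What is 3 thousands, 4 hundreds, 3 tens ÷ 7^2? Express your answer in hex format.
Convert 3 thousands, 4 hundreds, 3 tens (place-value notation) → 3×1000 + 4×100 + 3×10 = 3430 (decimal)
Convert 7^2 (power) → 49 (decimal)
Compute 3430 ÷ 49 = 70
Convert 70 (decimal) → 70 = 4×16 + 6 → 0x46 (hexadecimal)
0x46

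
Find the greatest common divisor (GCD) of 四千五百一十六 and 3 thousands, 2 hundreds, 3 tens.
Convert 四千五百一十六 (Chinese numeral) → 4×1000 + 5×100 + 1×10 + 6 = 4516 (decimal)
Convert 3 thousands, 2 hundreds, 3 tens (place-value notation) → 3×1000 + 2×100 + 3×10 = 3230 (decimal)
Compute gcd(4516, 3230) = 2
2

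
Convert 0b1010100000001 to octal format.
Convert 0b1010100000001 (binary) → 4096 + 1024 + 256 + 1 = 5377 (decimal)
Convert 5377 (decimal) → 5377 = 1×4096 + 2×512 + 4×64 + 1 → 0o12401 (octal)
0o12401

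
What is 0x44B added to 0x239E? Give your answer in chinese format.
Convert 0x44B (hexadecimal) → 4×256 + 4×16 + 11 = 1099 (decimal)
Convert 0x239E (hexadecimal) → 2×4096 + 3×256 + 9×16 + 14 = 9118 (decimal)
Compute 1099 + 9118 = 10217
Convert 10217 (decimal) → 10217 = 1×10000 + 2×100 + 1×10 + 7 → 一万零二百一十七 (Chinese numeral)
一万零二百一十七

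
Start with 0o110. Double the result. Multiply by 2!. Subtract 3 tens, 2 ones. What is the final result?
Convert 0o110 (octal) → 1×64 + 1×8 = 72 (decimal)
Start: 72
72 × 2 = 144
Convert 2! (factorial) → 2 (decimal)
144 × 2 = 288
Convert 3 tens, 2 ones (place-value notation) → 3×10 + 2 = 32 (decimal)
288 - 32 = 256
256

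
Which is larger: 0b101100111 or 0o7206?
Convert 0b101100111 (binary) → 256 + 64 + 32 + 4 + 2 + 1 = 359 (decimal)
Convert 0o7206 (octal) → 7×512 + 2×64 + 6 = 3718 (decimal)
Compare 359 vs 3718: larger = 3718
3718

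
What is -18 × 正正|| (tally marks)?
Convert 正正|| (tally marks) → 5 + 5 + 2 = 12 (decimal)
Compute -18 × 12 = -216
-216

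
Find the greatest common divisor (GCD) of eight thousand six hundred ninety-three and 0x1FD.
Convert eight thousand six hundred ninety-three (English words) → 8×1000 + 6×100 + 93 = 8693 (decimal)
Convert 0x1FD (hexadecimal) → 1×256 + 15×16 + 13 = 509 (decimal)
Compute gcd(8693, 509) = 1
1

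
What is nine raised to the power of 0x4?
Convert nine (English words) → 9 (decimal)
Convert 0x4 (hexadecimal) → 4 (decimal)
Compute 9 ^ 4 = 6561
6561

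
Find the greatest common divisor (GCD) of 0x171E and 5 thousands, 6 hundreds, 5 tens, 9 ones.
Convert 0x171E (hexadecimal) → 1×4096 + 7×256 + 1×16 + 14 = 5918 (decimal)
Convert 5 thousands, 6 hundreds, 5 tens, 9 ones (place-value notation) → 5×1000 + 6×100 + 5×10 + 9 = 5659 (decimal)
Compute gcd(5918, 5659) = 1
1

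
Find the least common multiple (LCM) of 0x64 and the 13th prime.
Convert 0x64 (hexadecimal) → 6×16 + 4 = 100 (decimal)
Convert the 13th prime (prime index) → 41 (decimal)
Compute lcm(100, 41) = 4100
4100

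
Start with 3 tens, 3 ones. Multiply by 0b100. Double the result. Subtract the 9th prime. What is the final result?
Convert 3 tens, 3 ones (place-value notation) → 3×10 + 3 = 33 (decimal)
Start: 33
Convert 0b100 (binary) → 4 (decimal)
33 × 4 = 132
132 × 2 = 264
Convert the 9th prime (prime index) → 23 (decimal)
264 - 23 = 241
241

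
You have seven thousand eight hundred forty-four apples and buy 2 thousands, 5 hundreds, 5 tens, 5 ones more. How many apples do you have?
Convert seven thousand eight hundred forty-four (English words) → 7×1000 + 8×100 + 44 = 7844 (decimal)
Convert 2 thousands, 5 hundreds, 5 tens, 5 ones (place-value notation) → 2×1000 + 5×100 + 5×10 + 5 = 2555 (decimal)
Compute 7844 + 2555 = 10399
10399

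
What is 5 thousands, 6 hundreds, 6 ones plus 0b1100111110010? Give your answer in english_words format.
Convert 5 thousands, 6 hundreds, 6 ones (place-value notation) → 5×1000 + 6×100 + 6 = 5606 (decimal)
Convert 0b1100111110010 (binary) → 4096 + 2048 + 256 + 128 + 64 + 32 + 16 + 2 = 6642 (decimal)
Compute 5606 + 6642 = 12248
Convert 12248 (decimal) → 12248 = 12×1000 + 2×100 + 48 → twelve thousand two hundred forty-eight (English words)
twelve thousand two hundred forty-eight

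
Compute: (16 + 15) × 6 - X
Convert X (Roman numeral) → 10 (decimal)
Expression in decimal: (16 + 15) × 6 - 10
Parentheses first: 16 + 15 = 31
Multiply: 31 × 6 = 186
Subtract: 186 - 10 = 176
176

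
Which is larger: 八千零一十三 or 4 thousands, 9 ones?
Convert 八千零一十三 (Chinese numeral) → 8×1000 + 1×10 + 3 = 8013 (decimal)
Convert 4 thousands, 9 ones (place-value notation) → 4×1000 + 9 = 4009 (decimal)
Compare 8013 vs 4009: larger = 8013
8013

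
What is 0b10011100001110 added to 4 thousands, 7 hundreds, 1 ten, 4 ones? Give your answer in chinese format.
Convert 0b10011100001110 (binary) → 8192 + 1024 + 512 + 256 + 8 + 4 + 2 = 9998 (decimal)
Convert 4 thousands, 7 hundreds, 1 ten, 4 ones (place-value notation) → 4×1000 + 7×100 + 1×10 + 4 = 4714 (decimal)
Compute 9998 + 4714 = 14712
Convert 14712 (decimal) → 14712 = 1×10000 + 4×1000 + 7×100 + 1×10 + 2 → 一万四千七百一十二 (Chinese numeral)
一万四千七百一十二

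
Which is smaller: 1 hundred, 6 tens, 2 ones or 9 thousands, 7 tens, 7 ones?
Convert 1 hundred, 6 tens, 2 ones (place-value notation) → 1×100 + 6×10 + 2 = 162 (decimal)
Convert 9 thousands, 7 tens, 7 ones (place-value notation) → 9×1000 + 7×10 + 7 = 9077 (decimal)
Compare 162 vs 9077: smaller = 162
162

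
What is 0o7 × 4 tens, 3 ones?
Convert 0o7 (octal) → 7 (decimal)
Convert 4 tens, 3 ones (place-value notation) → 4×10 + 3 = 43 (decimal)
Compute 7 × 43 = 301
301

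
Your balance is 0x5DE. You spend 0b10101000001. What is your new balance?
Convert 0x5DE (hexadecimal) → 5×256 + 13×16 + 14 = 1502 (decimal)
Convert 0b10101000001 (binary) → 1024 + 256 + 64 + 1 = 1345 (decimal)
Compute 1502 - 1345 = 157
157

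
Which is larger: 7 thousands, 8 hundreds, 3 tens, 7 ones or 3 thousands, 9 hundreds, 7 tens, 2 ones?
Convert 7 thousands, 8 hundreds, 3 tens, 7 ones (place-value notation) → 7×1000 + 8×100 + 3×10 + 7 = 7837 (decimal)
Convert 3 thousands, 9 hundreds, 7 tens, 2 ones (place-value notation) → 3×1000 + 9×100 + 7×10 + 2 = 3972 (decimal)
Compare 7837 vs 3972: larger = 7837
7837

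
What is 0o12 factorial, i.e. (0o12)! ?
Convert 0o12 (octal) → 1×8 + 2 = 10 (decimal)
Compute 10! = 3628800
3628800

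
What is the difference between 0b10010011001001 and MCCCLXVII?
Convert 0b10010011001001 (binary) → 8192 + 1024 + 128 + 64 + 8 + 1 = 9417 (decimal)
Convert MCCCLXVII (Roman numeral) → 1000 + 100 + 100 + 100 + 50 + 10 + 5 + 1 + 1 = 1367 (decimal)
Difference: |9417 - 1367| = 8050
8050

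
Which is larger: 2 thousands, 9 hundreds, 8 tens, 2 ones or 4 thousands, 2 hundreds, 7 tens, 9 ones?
Convert 2 thousands, 9 hundreds, 8 tens, 2 ones (place-value notation) → 2×1000 + 9×100 + 8×10 + 2 = 2982 (decimal)
Convert 4 thousands, 2 hundreds, 7 tens, 9 ones (place-value notation) → 4×1000 + 2×100 + 7×10 + 9 = 4279 (decimal)
Compare 2982 vs 4279: larger = 4279
4279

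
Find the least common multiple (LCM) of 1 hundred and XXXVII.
Convert 1 hundred (place-value notation) → 1×100 = 100 (decimal)
Convert XXXVII (Roman numeral) → 10 + 10 + 10 + 5 + 1 + 1 = 37 (decimal)
Compute lcm(100, 37) = 3700
3700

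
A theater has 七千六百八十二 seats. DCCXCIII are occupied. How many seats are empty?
Convert 七千六百八十二 (Chinese numeral) → 7×1000 + 6×100 + 8×10 + 2 = 7682 (decimal)
Convert DCCXCIII (Roman numeral) → 500 + 100 + 100 + 90 + 1 + 1 + 1 = 793 (decimal)
Compute 7682 - 793 = 6889
6889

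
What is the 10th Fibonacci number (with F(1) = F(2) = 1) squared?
The 10th Fibonacci number (with F(1) = F(2) = 1): 1, 1, 2, 3, 5, 8, 13, 21, 34, 55 → 55
Compute 55² = 55 × 55 = 3025
3025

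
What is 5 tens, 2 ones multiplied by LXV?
Convert 5 tens, 2 ones (place-value notation) → 5×10 + 2 = 52 (decimal)
Convert LXV (Roman numeral) → 50 + 10 + 5 = 65 (decimal)
Compute 52 × 65 = 3380
3380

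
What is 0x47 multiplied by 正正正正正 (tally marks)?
Convert 0x47 (hexadecimal) → 4×16 + 7 = 71 (decimal)
Convert 正正正正正 (tally marks) → 5 + 5 + 5 + 5 + 5 = 25 (decimal)
Compute 71 × 25 = 1775
1775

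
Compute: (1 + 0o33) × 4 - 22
Convert 0o33 (octal) → 3×8 + 3 = 27 (decimal)
Expression in decimal: (1 + 27) × 4 - 22
Parentheses first: 1 + 27 = 28
Multiply: 28 × 4 = 112
Subtract: 112 - 22 = 90
90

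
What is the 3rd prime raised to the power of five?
Convert the 3rd prime (prime index) → 5 (decimal)
Convert five (English words) → 5 (decimal)
Compute 5 ^ 5 = 3125
3125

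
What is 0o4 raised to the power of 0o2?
Convert 0o4 (octal) → 4 (decimal)
Convert 0o2 (octal) → 2 (decimal)
Compute 4 ^ 2 = 16
16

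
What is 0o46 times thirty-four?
Convert 0o46 (octal) → 4×8 + 6 = 38 (decimal)
Convert thirty-four (English words) → 34 (decimal)
Compute 38 × 34 = 1292
1292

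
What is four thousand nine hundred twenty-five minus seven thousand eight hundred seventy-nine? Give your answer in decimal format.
Convert four thousand nine hundred twenty-five (English words) → 4×1000 + 9×100 + 25 = 4925 (decimal)
Convert seven thousand eight hundred seventy-nine (English words) → 7×1000 + 8×100 + 79 = 7879 (decimal)
Compute 4925 - 7879 = -2954
-2954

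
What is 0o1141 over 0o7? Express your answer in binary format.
Convert 0o1141 (octal) → 1×512 + 1×64 + 4×8 + 1 = 609 (decimal)
Convert 0o7 (octal) → 7 (decimal)
Compute 609 ÷ 7 = 87
Convert 87 (decimal) → 87 = 64 + 16 + 4 + 2 + 1 → 0b1010111 (binary)
0b1010111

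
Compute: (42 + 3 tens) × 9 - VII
Convert 3 tens (place-value notation) → 3×10 = 30 (decimal)
Convert VII (Roman numeral) → 5 + 1 + 1 = 7 (decimal)
Expression in decimal: (42 + 30) × 9 - 7
Parentheses first: 42 + 30 = 72
Multiply: 72 × 9 = 648
Subtract: 648 - 7 = 641
641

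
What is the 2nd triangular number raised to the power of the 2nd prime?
Convert the 2nd triangular number (triangular index) → 2×3/2 = 3 (decimal)
Convert the 2nd prime (prime index) → 3 (decimal)
Compute 3 ^ 3 = 27
27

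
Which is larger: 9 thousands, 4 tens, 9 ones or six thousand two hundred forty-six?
Convert 9 thousands, 4 tens, 9 ones (place-value notation) → 9×1000 + 4×10 + 9 = 9049 (decimal)
Convert six thousand two hundred forty-six (English words) → 6×1000 + 2×100 + 46 = 6246 (decimal)
Compare 9049 vs 6246: larger = 9049
9049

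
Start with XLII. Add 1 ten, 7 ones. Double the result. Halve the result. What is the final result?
Convert XLII (Roman numeral) → 40 + 1 + 1 = 42 (decimal)
Start: 42
Convert 1 ten, 7 ones (place-value notation) → 1×10 + 7 = 17 (decimal)
42 + 17 = 59
59 × 2 = 118
118 ÷ 2 = 59
59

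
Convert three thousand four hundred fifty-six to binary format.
Convert three thousand four hundred fifty-six (English words) → 3×1000 + 4×100 + 56 = 3456 (decimal)
Convert 3456 (decimal) → 3456 = 2048 + 1024 + 256 + 128 → 0b110110000000 (binary)
0b110110000000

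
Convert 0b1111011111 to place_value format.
Convert 0b1111011111 (binary) → 512 + 256 + 128 + 64 + 16 + 8 + 4 + 2 + 1 = 991 (decimal)
Convert 991 (decimal) → 991 = 9×100 + 9×10 + 1 → 9 hundreds, 9 tens, 1 one (place-value notation)
9 hundreds, 9 tens, 1 one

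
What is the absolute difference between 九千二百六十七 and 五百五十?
Convert 九千二百六十七 (Chinese numeral) → 9×1000 + 2×100 + 6×10 + 7 = 9267 (decimal)
Convert 五百五十 (Chinese numeral) → 5×100 + 5×10 = 550 (decimal)
Compute |9267 - 550| = 8717
8717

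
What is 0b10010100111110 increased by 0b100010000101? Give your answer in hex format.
Convert 0b10010100111110 (binary) → 8192 + 1024 + 256 + 32 + 16 + 8 + 4 + 2 = 9534 (decimal)
Convert 0b100010000101 (binary) → 2048 + 128 + 4 + 1 = 2181 (decimal)
Compute 9534 + 2181 = 11715
Convert 11715 (decimal) → 11715 = 2×4096 + 13×256 + 12×16 + 3 → 0x2DC3 (hexadecimal)
0x2DC3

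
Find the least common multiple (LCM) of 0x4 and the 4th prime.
Convert 0x4 (hexadecimal) → 4 (decimal)
Convert the 4th prime (prime index) → 7 (decimal)
Compute lcm(4, 7) = 28
28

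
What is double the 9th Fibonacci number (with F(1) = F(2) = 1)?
The 9th Fibonacci number (with F(1) = F(2) = 1): 1, 1, 2, 3, 5, 8, 13, 21, 34 → 34
Compute 34 × 2 = 68
68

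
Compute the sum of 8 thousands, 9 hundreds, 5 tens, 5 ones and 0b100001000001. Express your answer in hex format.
Convert 8 thousands, 9 hundreds, 5 tens, 5 ones (place-value notation) → 8×1000 + 9×100 + 5×10 + 5 = 8955 (decimal)
Convert 0b100001000001 (binary) → 2048 + 64 + 1 = 2113 (decimal)
Compute 8955 + 2113 = 11068
Convert 11068 (decimal) → 11068 = 2×4096 + 11×256 + 3×16 + 12 → 0x2B3C (hexadecimal)
0x2B3C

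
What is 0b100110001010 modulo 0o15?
Convert 0b100110001010 (binary) → 2048 + 256 + 128 + 8 + 2 = 2442 (decimal)
Convert 0o15 (octal) → 1×8 + 5 = 13 (decimal)
Compute 2442 mod 13 = 11
11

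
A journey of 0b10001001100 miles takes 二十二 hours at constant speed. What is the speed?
Convert 0b10001001100 (binary) → 1024 + 64 + 8 + 4 = 1100 (decimal)
Convert 二十二 (Chinese numeral) → 2×10 + 2 = 22 (decimal)
Compute 1100 ÷ 22 = 50
50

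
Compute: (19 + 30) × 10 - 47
Parentheses first: 19 + 30 = 49
Multiply: 49 × 10 = 490
Subtract: 490 - 47 = 443
443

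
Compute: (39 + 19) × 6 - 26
Parentheses first: 39 + 19 = 58
Multiply: 58 × 6 = 348
Subtract: 348 - 26 = 322
322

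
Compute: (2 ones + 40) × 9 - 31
Convert 2 ones (place-value notation) → 2 (decimal)
Expression in decimal: (2 + 40) × 9 - 31
Parentheses first: 2 + 40 = 42
Multiply: 42 × 9 = 378
Subtract: 378 - 31 = 347
347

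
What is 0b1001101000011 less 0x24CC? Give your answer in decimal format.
Convert 0b1001101000011 (binary) → 4096 + 512 + 256 + 64 + 2 + 1 = 4931 (decimal)
Convert 0x24CC (hexadecimal) → 2×4096 + 4×256 + 12×16 + 12 = 9420 (decimal)
Compute 4931 - 9420 = -4489
-4489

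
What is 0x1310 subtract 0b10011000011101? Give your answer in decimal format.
Convert 0x1310 (hexadecimal) → 1×4096 + 3×256 + 1×16 = 4880 (decimal)
Convert 0b10011000011101 (binary) → 8192 + 1024 + 512 + 16 + 8 + 4 + 1 = 9757 (decimal)
Compute 4880 - 9757 = -4877
-4877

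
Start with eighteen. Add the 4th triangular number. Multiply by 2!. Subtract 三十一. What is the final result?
Convert eighteen (English words) → 18 (decimal)
Start: 18
Convert the 4th triangular number (triangular index) → 4×5/2 = 10 (decimal)
18 + 10 = 28
Convert 2! (factorial) → 2 (decimal)
28 × 2 = 56
Convert 三十一 (Chinese numeral) → 3×10 + 1 = 31 (decimal)
56 - 31 = 25
25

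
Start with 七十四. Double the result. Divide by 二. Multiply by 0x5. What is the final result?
Convert 七十四 (Chinese numeral) → 7×10 + 4 = 74 (decimal)
Start: 74
74 × 2 = 148
Convert 二 (Chinese numeral) → 2 (decimal)
148 ÷ 2 = 74
Convert 0x5 (hexadecimal) → 5 (decimal)
74 × 5 = 370
370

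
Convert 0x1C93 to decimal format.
Convert 0x1C93 (hexadecimal) → 1×4096 + 12×256 + 9×16 + 3 = 7315 (decimal)
7315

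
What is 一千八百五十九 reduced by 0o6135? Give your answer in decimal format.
Convert 一千八百五十九 (Chinese numeral) → 1×1000 + 8×100 + 5×10 + 9 = 1859 (decimal)
Convert 0o6135 (octal) → 6×512 + 1×64 + 3×8 + 5 = 3165 (decimal)
Compute 1859 - 3165 = -1306
-1306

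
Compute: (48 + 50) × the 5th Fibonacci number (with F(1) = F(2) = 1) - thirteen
Convert the 5th Fibonacci number (with F(1) = F(2) = 1) (Fibonacci index) → 1, 1, 2, 3, 5 → 5 (decimal)
Convert thirteen (English words) → 13 (decimal)
Expression in decimal: (48 + 50) × 5 - 13
Parentheses first: 48 + 50 = 98
Multiply: 98 × 5 = 490
Subtract: 490 - 13 = 477
477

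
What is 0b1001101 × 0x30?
Convert 0b1001101 (binary) → 64 + 8 + 4 + 1 = 77 (decimal)
Convert 0x30 (hexadecimal) → 3×16 = 48 (decimal)
Compute 77 × 48 = 3696
3696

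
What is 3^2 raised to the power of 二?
Convert 3^2 (power) → 9 (decimal)
Convert 二 (Chinese numeral) → 2 (decimal)
Compute 9 ^ 2 = 81
81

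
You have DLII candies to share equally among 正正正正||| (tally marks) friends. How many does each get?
Convert DLII (Roman numeral) → 500 + 50 + 1 + 1 = 552 (decimal)
Convert 正正正正||| (tally marks) → 5 + 5 + 5 + 5 + 3 = 23 (decimal)
Compute 552 ÷ 23 = 24
24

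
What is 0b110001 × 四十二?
Convert 0b110001 (binary) → 32 + 16 + 1 = 49 (decimal)
Convert 四十二 (Chinese numeral) → 4×10 + 2 = 42 (decimal)
Compute 49 × 42 = 2058
2058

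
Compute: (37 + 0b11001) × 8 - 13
Convert 0b11001 (binary) → 16 + 8 + 1 = 25 (decimal)
Expression in decimal: (37 + 25) × 8 - 13
Parentheses first: 37 + 25 = 62
Multiply: 62 × 8 = 496
Subtract: 496 - 13 = 483
483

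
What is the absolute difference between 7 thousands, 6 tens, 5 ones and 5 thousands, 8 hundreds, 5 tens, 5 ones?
Convert 7 thousands, 6 tens, 5 ones (place-value notation) → 7×1000 + 6×10 + 5 = 7065 (decimal)
Convert 5 thousands, 8 hundreds, 5 tens, 5 ones (place-value notation) → 5×1000 + 8×100 + 5×10 + 5 = 5855 (decimal)
Compute |7065 - 5855| = 1210
1210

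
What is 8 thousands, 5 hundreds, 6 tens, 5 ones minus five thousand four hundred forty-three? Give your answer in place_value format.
Convert 8 thousands, 5 hundreds, 6 tens, 5 ones (place-value notation) → 8×1000 + 5×100 + 6×10 + 5 = 8565 (decimal)
Convert five thousand four hundred forty-three (English words) → 5×1000 + 4×100 + 43 = 5443 (decimal)
Compute 8565 - 5443 = 3122
Convert 3122 (decimal) → 3122 = 3×1000 + 1×100 + 2×10 + 2 → 3 thousands, 1 hundred, 2 tens, 2 ones (place-value notation)
3 thousands, 1 hundred, 2 tens, 2 ones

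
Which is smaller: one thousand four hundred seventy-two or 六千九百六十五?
Convert one thousand four hundred seventy-two (English words) → 1×1000 + 4×100 + 72 = 1472 (decimal)
Convert 六千九百六十五 (Chinese numeral) → 6×1000 + 9×100 + 6×10 + 5 = 6965 (decimal)
Compare 1472 vs 6965: smaller = 1472
1472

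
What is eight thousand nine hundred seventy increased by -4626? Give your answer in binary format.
Convert eight thousand nine hundred seventy (English words) → 8×1000 + 9×100 + 70 = 8970 (decimal)
Compute 8970 + -4626 = 4344
Convert 4344 (decimal) → 4344 = 4096 + 128 + 64 + 32 + 16 + 8 → 0b1000011111000 (binary)
0b1000011111000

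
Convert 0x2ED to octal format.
Convert 0x2ED (hexadecimal) → 2×256 + 14×16 + 13 = 749 (decimal)
Convert 749 (decimal) → 749 = 1×512 + 3×64 + 5×8 + 5 → 0o1355 (octal)
0o1355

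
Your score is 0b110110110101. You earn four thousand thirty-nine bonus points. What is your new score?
Convert 0b110110110101 (binary) → 2048 + 1024 + 256 + 128 + 32 + 16 + 4 + 1 = 3509 (decimal)
Convert four thousand thirty-nine (English words) → 4×1000 + 39 = 4039 (decimal)
Compute 3509 + 4039 = 7548
7548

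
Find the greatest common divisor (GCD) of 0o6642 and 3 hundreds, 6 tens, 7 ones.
Convert 0o6642 (octal) → 6×512 + 6×64 + 4×8 + 2 = 3490 (decimal)
Convert 3 hundreds, 6 tens, 7 ones (place-value notation) → 3×100 + 6×10 + 7 = 367 (decimal)
Compute gcd(3490, 367) = 1
1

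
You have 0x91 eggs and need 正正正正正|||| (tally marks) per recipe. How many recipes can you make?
Convert 0x91 (hexadecimal) → 9×16 + 1 = 145 (decimal)
Convert 正正正正正|||| (tally marks) → 5 + 5 + 5 + 5 + 5 + 4 = 29 (decimal)
Compute 145 ÷ 29 = 5
5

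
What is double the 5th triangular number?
The 5th triangular number = 5×6/2 = 15
Compute 15 × 2 = 30
30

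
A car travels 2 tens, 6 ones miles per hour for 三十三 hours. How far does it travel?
Convert 2 tens, 6 ones (place-value notation) → 2×10 + 6 = 26 (decimal)
Convert 三十三 (Chinese numeral) → 3×10 + 3 = 33 (decimal)
Compute 26 × 33 = 858
858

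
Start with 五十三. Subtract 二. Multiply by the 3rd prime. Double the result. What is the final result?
Convert 五十三 (Chinese numeral) → 5×10 + 3 = 53 (decimal)
Start: 53
Convert 二 (Chinese numeral) → 2 (decimal)
53 - 2 = 51
Convert the 3rd prime (prime index) → 5 (decimal)
51 × 5 = 255
255 × 2 = 510
510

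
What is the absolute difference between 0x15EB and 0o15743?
Convert 0x15EB (hexadecimal) → 1×4096 + 5×256 + 14×16 + 11 = 5611 (decimal)
Convert 0o15743 (octal) → 1×4096 + 5×512 + 7×64 + 4×8 + 3 = 7139 (decimal)
Compute |5611 - 7139| = 1528
1528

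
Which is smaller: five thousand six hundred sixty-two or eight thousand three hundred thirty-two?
Convert five thousand six hundred sixty-two (English words) → 5×1000 + 6×100 + 62 = 5662 (decimal)
Convert eight thousand three hundred thirty-two (English words) → 8×1000 + 3×100 + 32 = 8332 (decimal)
Compare 5662 vs 8332: smaller = 5662
5662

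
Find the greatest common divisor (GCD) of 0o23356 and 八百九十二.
Convert 0o23356 (octal) → 2×4096 + 3×512 + 3×64 + 5×8 + 6 = 9966 (decimal)
Convert 八百九十二 (Chinese numeral) → 8×100 + 9×10 + 2 = 892 (decimal)
Compute gcd(9966, 892) = 2
2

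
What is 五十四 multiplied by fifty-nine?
Convert 五十四 (Chinese numeral) → 5×10 + 4 = 54 (decimal)
Convert fifty-nine (English words) → 59 (decimal)
Compute 54 × 59 = 3186
3186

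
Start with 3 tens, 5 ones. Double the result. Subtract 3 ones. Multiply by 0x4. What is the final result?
Convert 3 tens, 5 ones (place-value notation) → 3×10 + 5 = 35 (decimal)
Start: 35
35 × 2 = 70
Convert 3 ones (place-value notation) → 3 (decimal)
70 - 3 = 67
Convert 0x4 (hexadecimal) → 4 (decimal)
67 × 4 = 268
268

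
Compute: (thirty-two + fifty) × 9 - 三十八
Convert thirty-two (English words) → 32 (decimal)
Convert fifty (English words) → 50 (decimal)
Convert 三十八 (Chinese numeral) → 3×10 + 8 = 38 (decimal)
Expression in decimal: (32 + 50) × 9 - 38
Parentheses first: 32 + 50 = 82
Multiply: 82 × 9 = 738
Subtract: 738 - 38 = 700
700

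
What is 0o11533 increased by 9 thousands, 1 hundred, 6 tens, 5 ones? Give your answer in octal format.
Convert 0o11533 (octal) → 1×4096 + 1×512 + 5×64 + 3×8 + 3 = 4955 (decimal)
Convert 9 thousands, 1 hundred, 6 tens, 5 ones (place-value notation) → 9×1000 + 1×100 + 6×10 + 5 = 9165 (decimal)
Compute 4955 + 9165 = 14120
Convert 14120 (decimal) → 14120 = 3×4096 + 3×512 + 4×64 + 5×8 → 0o33450 (octal)
0o33450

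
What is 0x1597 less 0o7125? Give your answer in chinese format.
Convert 0x1597 (hexadecimal) → 1×4096 + 5×256 + 9×16 + 7 = 5527 (decimal)
Convert 0o7125 (octal) → 7×512 + 1×64 + 2×8 + 5 = 3669 (decimal)
Compute 5527 - 3669 = 1858
Convert 1858 (decimal) → 1858 = 1×1000 + 8×100 + 5×10 + 8 → 一千八百五十八 (Chinese numeral)
一千八百五十八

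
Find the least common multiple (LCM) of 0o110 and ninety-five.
Convert 0o110 (octal) → 1×64 + 1×8 = 72 (decimal)
Convert ninety-five (English words) → 95 (decimal)
Compute lcm(72, 95) = 6840
6840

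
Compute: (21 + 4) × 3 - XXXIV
Convert XXXIV (Roman numeral) → 10 + 10 + 10 + 4 = 34 (decimal)
Expression in decimal: (21 + 4) × 3 - 34
Parentheses first: 21 + 4 = 25
Multiply: 25 × 3 = 75
Subtract: 75 - 34 = 41
41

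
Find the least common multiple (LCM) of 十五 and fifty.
Convert 十五 (Chinese numeral) → 1×10 + 5 = 15 (decimal)
Convert fifty (English words) → 50 (decimal)
Compute lcm(15, 50) = 150
150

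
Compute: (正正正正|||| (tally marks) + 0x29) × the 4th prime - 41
Convert 正正正正|||| (tally marks) → 5 + 5 + 5 + 5 + 4 = 24 (decimal)
Convert 0x29 (hexadecimal) → 2×16 + 9 = 41 (decimal)
Convert the 4th prime (prime index) → 7 (decimal)
Expression in decimal: (24 + 41) × 7 - 41
Parentheses first: 24 + 41 = 65
Multiply: 65 × 7 = 455
Subtract: 455 - 41 = 414
414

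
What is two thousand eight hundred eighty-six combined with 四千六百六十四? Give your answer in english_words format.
Convert two thousand eight hundred eighty-six (English words) → 2×1000 + 8×100 + 86 = 2886 (decimal)
Convert 四千六百六十四 (Chinese numeral) → 4×1000 + 6×100 + 6×10 + 4 = 4664 (decimal)
Compute 2886 + 4664 = 7550
Convert 7550 (decimal) → 7550 = 7×1000 + 5×100 + 50 → seven thousand five hundred fifty (English words)
seven thousand five hundred fifty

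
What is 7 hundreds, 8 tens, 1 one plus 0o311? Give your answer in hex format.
Convert 7 hundreds, 8 tens, 1 one (place-value notation) → 7×100 + 8×10 + 1 = 781 (decimal)
Convert 0o311 (octal) → 3×64 + 1×8 + 1 = 201 (decimal)
Compute 781 + 201 = 982
Convert 982 (decimal) → 982 = 3×256 + 13×16 + 6 → 0x3D6 (hexadecimal)
0x3D6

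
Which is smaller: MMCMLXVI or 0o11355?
Convert MMCMLXVI (Roman numeral) → 1000 + 1000 + 900 + 50 + 10 + 5 + 1 = 2966 (decimal)
Convert 0o11355 (octal) → 1×4096 + 1×512 + 3×64 + 5×8 + 5 = 4845 (decimal)
Compare 2966 vs 4845: smaller = 2966
2966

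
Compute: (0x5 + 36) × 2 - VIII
Convert 0x5 (hexadecimal) → 5 (decimal)
Convert VIII (Roman numeral) → 5 + 1 + 1 + 1 = 8 (decimal)
Expression in decimal: (5 + 36) × 2 - 8
Parentheses first: 5 + 36 = 41
Multiply: 41 × 2 = 82
Subtract: 82 - 8 = 74
74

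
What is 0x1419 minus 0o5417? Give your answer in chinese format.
Convert 0x1419 (hexadecimal) → 1×4096 + 4×256 + 1×16 + 9 = 5145 (decimal)
Convert 0o5417 (octal) → 5×512 + 4×64 + 1×8 + 7 = 2831 (decimal)
Compute 5145 - 2831 = 2314
Convert 2314 (decimal) → 2314 = 2×1000 + 3×100 + 1×10 + 4 → 二千三百一十四 (Chinese numeral)
二千三百一十四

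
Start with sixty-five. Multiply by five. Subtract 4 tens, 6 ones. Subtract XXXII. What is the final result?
Convert sixty-five (English words) → 65 (decimal)
Start: 65
Convert five (English words) → 5 (decimal)
65 × 5 = 325
Convert 4 tens, 6 ones (place-value notation) → 4×10 + 6 = 46 (decimal)
325 - 46 = 279
Convert XXXII (Roman numeral) → 10 + 10 + 10 + 1 + 1 = 32 (decimal)
279 - 32 = 247
247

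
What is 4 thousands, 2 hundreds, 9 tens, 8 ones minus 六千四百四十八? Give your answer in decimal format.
Convert 4 thousands, 2 hundreds, 9 tens, 8 ones (place-value notation) → 4×1000 + 2×100 + 9×10 + 8 = 4298 (decimal)
Convert 六千四百四十八 (Chinese numeral) → 6×1000 + 4×100 + 4×10 + 8 = 6448 (decimal)
Compute 4298 - 6448 = -2150
-2150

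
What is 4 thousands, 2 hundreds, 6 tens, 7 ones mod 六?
Convert 4 thousands, 2 hundreds, 6 tens, 7 ones (place-value notation) → 4×1000 + 2×100 + 6×10 + 7 = 4267 (decimal)
Convert 六 (Chinese numeral) → 6 (decimal)
Compute 4267 mod 6 = 1
1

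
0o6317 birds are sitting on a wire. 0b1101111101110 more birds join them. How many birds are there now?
Convert 0o6317 (octal) → 6×512 + 3×64 + 1×8 + 7 = 3279 (decimal)
Convert 0b1101111101110 (binary) → 4096 + 2048 + 512 + 256 + 128 + 64 + 32 + 8 + 4 + 2 = 7150 (decimal)
Compute 3279 + 7150 = 10429
10429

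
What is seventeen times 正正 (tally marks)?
Convert seventeen (English words) → 17 (decimal)
Convert 正正 (tally marks) → 5 + 5 = 10 (decimal)
Compute 17 × 10 = 170
170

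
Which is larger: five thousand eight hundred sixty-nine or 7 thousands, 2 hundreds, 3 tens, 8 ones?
Convert five thousand eight hundred sixty-nine (English words) → 5×1000 + 8×100 + 69 = 5869 (decimal)
Convert 7 thousands, 2 hundreds, 3 tens, 8 ones (place-value notation) → 7×1000 + 2×100 + 3×10 + 8 = 7238 (decimal)
Compare 5869 vs 7238: larger = 7238
7238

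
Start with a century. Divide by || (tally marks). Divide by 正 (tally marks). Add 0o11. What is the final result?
Convert a century (colloquial) → 100 (decimal)
Start: 100
Convert || (tally marks) → 2 (decimal)
100 ÷ 2 = 50
Convert 正 (tally marks) → 5 (decimal)
50 ÷ 5 = 10
Convert 0o11 (octal) → 1×8 + 1 = 9 (decimal)
10 + 9 = 19
19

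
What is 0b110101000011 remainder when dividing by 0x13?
Convert 0b110101000011 (binary) → 2048 + 1024 + 256 + 64 + 2 + 1 = 3395 (decimal)
Convert 0x13 (hexadecimal) → 1×16 + 3 = 19 (decimal)
Compute 3395 mod 19 = 13
13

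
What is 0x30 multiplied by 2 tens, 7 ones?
Convert 0x30 (hexadecimal) → 3×16 = 48 (decimal)
Convert 2 tens, 7 ones (place-value notation) → 2×10 + 7 = 27 (decimal)
Compute 48 × 27 = 1296
1296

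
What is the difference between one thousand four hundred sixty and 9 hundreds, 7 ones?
Convert one thousand four hundred sixty (English words) → 1×1000 + 4×100 + 60 = 1460 (decimal)
Convert 9 hundreds, 7 ones (place-value notation) → 9×100 + 7 = 907 (decimal)
Difference: |1460 - 907| = 553
553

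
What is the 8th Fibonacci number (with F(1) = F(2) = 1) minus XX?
The 8th Fibonacci number (with F(1) = F(2) = 1): 1, 1, 2, 3, 5, 8, 13, 21 → 21
Convert XX (Roman numeral) → 10 + 10 = 20 (decimal)
Compute 21 - 20 = 1
1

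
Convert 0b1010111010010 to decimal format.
Convert 0b1010111010010 (binary) → 4096 + 1024 + 256 + 128 + 64 + 16 + 2 = 5586 (decimal)
5586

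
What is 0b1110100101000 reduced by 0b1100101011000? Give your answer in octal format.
Convert 0b1110100101000 (binary) → 4096 + 2048 + 1024 + 256 + 32 + 8 = 7464 (decimal)
Convert 0b1100101011000 (binary) → 4096 + 2048 + 256 + 64 + 16 + 8 = 6488 (decimal)
Compute 7464 - 6488 = 976
Convert 976 (decimal) → 976 = 1×512 + 7×64 + 2×8 → 0o1720 (octal)
0o1720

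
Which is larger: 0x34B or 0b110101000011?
Convert 0x34B (hexadecimal) → 3×256 + 4×16 + 11 = 843 (decimal)
Convert 0b110101000011 (binary) → 2048 + 1024 + 256 + 64 + 2 + 1 = 3395 (decimal)
Compare 843 vs 3395: larger = 3395
3395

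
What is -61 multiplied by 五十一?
Convert 五十一 (Chinese numeral) → 5×10 + 1 = 51 (decimal)
Compute -61 × 51 = -3111
-3111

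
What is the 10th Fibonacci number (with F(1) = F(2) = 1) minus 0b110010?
The 10th Fibonacci number (with F(1) = F(2) = 1): 1, 1, 2, 3, 5, 8, 13, 21, 34, 55 → 55
Convert 0b110010 (binary) → 32 + 16 + 2 = 50 (decimal)
Compute 55 - 50 = 5
5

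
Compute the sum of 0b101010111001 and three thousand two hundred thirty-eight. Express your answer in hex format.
Convert 0b101010111001 (binary) → 2048 + 512 + 128 + 32 + 16 + 8 + 1 = 2745 (decimal)
Convert three thousand two hundred thirty-eight (English words) → 3×1000 + 2×100 + 38 = 3238 (decimal)
Compute 2745 + 3238 = 5983
Convert 5983 (decimal) → 5983 = 1×4096 + 7×256 + 5×16 + 15 → 0x175F (hexadecimal)
0x175F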